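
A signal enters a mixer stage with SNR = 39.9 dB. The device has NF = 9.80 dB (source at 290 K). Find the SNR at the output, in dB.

30.10 dB

By definition F = SNR_in/SNR_out, so in dB: SNR_out = SNR_in − NF
SNR_out = 39.9 − 9.80 = 30.10 dB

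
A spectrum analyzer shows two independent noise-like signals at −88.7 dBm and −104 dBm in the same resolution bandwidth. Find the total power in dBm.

−88.6 dBm

Convert to linear, add, convert back:
P₁ = 1.35×10⁻¹² W, P₂ = 3.98×10⁻¹⁴ W
P_tot = 1.39×10⁻¹² W → 10 log₁₀(P_tot / 10⁻³) = −88.6 dBm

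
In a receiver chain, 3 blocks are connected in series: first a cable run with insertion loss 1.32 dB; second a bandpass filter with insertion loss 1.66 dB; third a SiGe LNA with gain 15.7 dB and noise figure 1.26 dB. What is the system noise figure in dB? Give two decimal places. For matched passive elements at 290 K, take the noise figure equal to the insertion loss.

4.24 dB

Convert to linear (a loss of L dB is a gain of −L dB): F_i = 10^(NF_i/10), G_i = 10^(G_i,dB/10)
  Stage 1: F_1 = 10^(1.32/10) = 1.355, G_1 = 10^(−1.32/10) = 0.7379
  Stage 2: F_2 = 10^(1.66/10) = 1.466, G_2 = 10^(−1.66/10) = 0.6823
  Stage 3: F_3 = 10^(1.26/10) = 1.337, G_3 = 10^(15.7/10) = 37.15
Friis cascade:
  F = 1.355 + (1.466 − 1)/0.7379 + (1.337 − 1)/0.5035 = 2.655
NF = 10 log₁₀(2.655) = 4.24 dB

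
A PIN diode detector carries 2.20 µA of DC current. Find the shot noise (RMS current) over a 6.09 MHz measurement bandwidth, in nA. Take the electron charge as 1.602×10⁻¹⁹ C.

I_n = √(2qI·B)
2qI·B = 2 × 1.602×10⁻¹⁹ × 2.20×10⁻⁶ × 6.09×10⁶ = 4.29×10⁻¹⁸ A²
I_n = √(4.29×10⁻¹⁸) = 2.07×10⁻⁹ A = 2.07 nA

2.07 nA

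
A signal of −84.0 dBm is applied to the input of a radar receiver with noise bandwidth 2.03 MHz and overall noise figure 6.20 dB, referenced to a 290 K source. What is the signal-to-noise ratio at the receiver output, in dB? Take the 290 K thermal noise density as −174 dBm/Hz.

20.7 dB

Noise floor: N = −174 + 10 log₁₀(B) + NF
10 log₁₀(2.03×10⁶) = 63.07 dB
N = −174 + 63.07 + 6.20 = −104.73 dBm
SNR = P_sig − N = −84.0 − (−104.73) = 20.73 dB → 20.7 dB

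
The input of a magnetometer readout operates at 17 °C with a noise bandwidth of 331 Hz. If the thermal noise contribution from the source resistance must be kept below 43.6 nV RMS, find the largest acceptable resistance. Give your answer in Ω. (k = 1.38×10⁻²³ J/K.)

359 Ω

T = 17 °C + 273.15 = 290.15 K
Johnson–Nyquist: V_n = √(4kTRB) ⇒ R = V_n² / (4kTB)
4kTB = 4 × 1.38×10⁻²³ × 290.15 × 3.31×10² = 5.30×10⁻¹⁸
R = (4.36×10⁻⁸)² / 5.30×10⁻¹⁸ = 3.59×10² Ω = 359 Ω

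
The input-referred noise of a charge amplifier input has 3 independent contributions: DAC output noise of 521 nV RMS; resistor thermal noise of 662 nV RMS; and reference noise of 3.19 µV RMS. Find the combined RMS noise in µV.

Uncorrelated sources add in power (mean-square): V_tot = √(ΣV_i²)
V_tot = √[(5.21×10⁻⁷)² + (6.62×10⁻⁷)² + (3.19×10⁻⁶)²] = 3.30×10⁻⁶ V = 3.30 µV

3.30 µV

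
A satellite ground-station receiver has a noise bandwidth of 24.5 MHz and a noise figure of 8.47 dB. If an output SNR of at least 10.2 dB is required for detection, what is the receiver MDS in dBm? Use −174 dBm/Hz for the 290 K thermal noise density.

Sensitivity = −174 + 10 log₁₀(B) + NF + SNR_min
= −174 + 73.89 + 8.47 + 10.2
= −81.44 dBm → −81.4 dBm

−81.4 dBm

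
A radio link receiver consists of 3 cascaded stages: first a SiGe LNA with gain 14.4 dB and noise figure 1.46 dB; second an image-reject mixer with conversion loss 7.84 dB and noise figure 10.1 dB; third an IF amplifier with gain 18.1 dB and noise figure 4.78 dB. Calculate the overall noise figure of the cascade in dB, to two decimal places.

Convert to linear (a loss of L dB is a gain of −L dB): F_i = 10^(NF_i/10), G_i = 10^(G_i,dB/10)
  Stage 1: F_1 = 10^(1.46/10) = 1.400, G_1 = 10^(14.4/10) = 27.54
  Stage 2: F_2 = 10^(10.1/10) = 10.23, G_2 = 10^(−7.84/10) = 0.1644
  Stage 3: F_3 = 10^(4.78/10) = 3.006, G_3 = 10^(18.1/10) = 64.57
Friis cascade:
  F = 1.400 + (10.23 − 1)/27.54 + (3.006 − 1)/4.529 = 2.178
NF = 10 log₁₀(2.178) = 3.38 dB

3.38 dB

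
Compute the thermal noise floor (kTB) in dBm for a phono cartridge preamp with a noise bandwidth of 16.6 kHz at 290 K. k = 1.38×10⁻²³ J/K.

P_n = kTB = 1.38×10⁻²³ × 290 × 1.66×10⁴ = 6.64×10⁻¹⁷ W
In dBm: 10 log₁₀(6.64×10⁻¹⁷ / 10⁻³) = −131.8 dBm

−131.8 dBm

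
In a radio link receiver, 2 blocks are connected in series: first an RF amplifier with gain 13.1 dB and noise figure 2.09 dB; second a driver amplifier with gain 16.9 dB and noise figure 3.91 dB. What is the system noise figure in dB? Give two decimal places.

2.28 dB

Convert to linear (a loss of L dB is a gain of −L dB): F_i = 10^(NF_i/10), G_i = 10^(G_i,dB/10)
  Stage 1: F_1 = 10^(2.09/10) = 1.618, G_1 = 10^(13.1/10) = 20.42
  Stage 2: F_2 = 10^(3.91/10) = 2.460, G_2 = 10^(16.9/10) = 48.98
Friis cascade:
  F = 1.618 + (2.460 − 1)/20.42 = 1.690
NF = 10 log₁₀(1.690) = 2.28 dB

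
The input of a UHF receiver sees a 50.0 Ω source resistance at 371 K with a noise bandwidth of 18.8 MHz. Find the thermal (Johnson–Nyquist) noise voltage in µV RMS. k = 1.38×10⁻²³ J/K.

4.39 µV

V_n = √(4kTRB)
4kTRB = 4 × 1.38×10⁻²³ × 371 × 5.00×10¹ × 1.88×10⁷ = 1.93×10⁻¹¹ V²
V_n = √(1.93×10⁻¹¹) = 4.39×10⁻⁶ V = 4.39 µV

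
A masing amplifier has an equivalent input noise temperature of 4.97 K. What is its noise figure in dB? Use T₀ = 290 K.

F = 1 + T_e/T₀ = 1 + 4.97/290 = 1.01714
NF = 10 log₁₀(1.01714) = 0.074 dB

0.074 dB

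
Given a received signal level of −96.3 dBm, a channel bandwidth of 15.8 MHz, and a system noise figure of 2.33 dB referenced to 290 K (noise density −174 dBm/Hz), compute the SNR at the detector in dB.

Noise floor: N = −174 + 10 log₁₀(B) + NF
10 log₁₀(1.58×10⁷) = 71.99 dB
N = −174 + 71.99 + 2.33 = −99.68 dBm
SNR = P_sig − N = −96.3 − (−99.68) = 3.38 dB → 3.4 dB

3.4 dB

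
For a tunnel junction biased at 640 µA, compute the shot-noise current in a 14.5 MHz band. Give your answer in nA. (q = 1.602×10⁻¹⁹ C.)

I_n = √(2qI·B)
2qI·B = 2 × 1.602×10⁻¹⁹ × 6.40×10⁻⁴ × 1.45×10⁷ = 2.97×10⁻¹⁵ A²
I_n = √(2.97×10⁻¹⁵) = 5.45×10⁻⁸ A = 54.5 nA

54.5 nA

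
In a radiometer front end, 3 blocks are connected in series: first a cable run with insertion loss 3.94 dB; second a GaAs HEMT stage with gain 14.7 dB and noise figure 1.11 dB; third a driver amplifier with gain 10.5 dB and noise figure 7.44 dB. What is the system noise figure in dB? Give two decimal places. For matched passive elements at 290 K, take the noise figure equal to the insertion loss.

5.54 dB

Convert to linear (a loss of L dB is a gain of −L dB): F_i = 10^(NF_i/10), G_i = 10^(G_i,dB/10)
  Stage 1: F_1 = 10^(3.94/10) = 2.477, G_1 = 10^(−3.94/10) = 0.4036
  Stage 2: F_2 = 10^(1.11/10) = 1.291, G_2 = 10^(14.7/10) = 29.51
  Stage 3: F_3 = 10^(7.44/10) = 5.546, G_3 = 10^(10.5/10) = 11.22
Friis cascade:
  F = 2.477 + (1.291 − 1)/0.4036 + (5.546 − 1)/11.91 = 3.581
NF = 10 log₁₀(3.581) = 5.54 dB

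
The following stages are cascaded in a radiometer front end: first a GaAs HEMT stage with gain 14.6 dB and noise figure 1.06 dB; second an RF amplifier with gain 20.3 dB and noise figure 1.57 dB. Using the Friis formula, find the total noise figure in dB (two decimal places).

1.11 dB

Convert to linear (a loss of L dB is a gain of −L dB): F_i = 10^(NF_i/10), G_i = 10^(G_i,dB/10)
  Stage 1: F_1 = 10^(1.06/10) = 1.276, G_1 = 10^(14.6/10) = 28.84
  Stage 2: F_2 = 10^(1.57/10) = 1.435, G_2 = 10^(20.3/10) = 107.2
Friis cascade:
  F = 1.276 + (1.435 − 1)/28.84 = 1.292
NF = 10 log₁₀(1.292) = 1.11 dB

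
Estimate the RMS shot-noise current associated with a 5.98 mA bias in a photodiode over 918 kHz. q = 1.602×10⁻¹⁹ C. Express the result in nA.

I_n = √(2qI·B)
2qI·B = 2 × 1.602×10⁻¹⁹ × 5.98×10⁻³ × 9.18×10⁵ = 1.76×10⁻¹⁵ A²
I_n = √(1.76×10⁻¹⁵) = 4.19×10⁻⁸ A = 41.9 nA

41.9 nA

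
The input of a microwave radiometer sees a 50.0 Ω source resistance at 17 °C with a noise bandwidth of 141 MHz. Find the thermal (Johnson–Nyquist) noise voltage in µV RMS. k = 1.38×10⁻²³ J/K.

T = 17 °C + 273.15 = 290.15 K
V_n = √(4kTRB)
4kTRB = 4 × 1.38×10⁻²³ × 290.15 × 5.00×10¹ × 1.41×10⁸ = 1.13×10⁻¹⁰ V²
V_n = √(1.13×10⁻¹⁰) = 1.06×10⁻⁵ V = 10.6 µV

10.6 µV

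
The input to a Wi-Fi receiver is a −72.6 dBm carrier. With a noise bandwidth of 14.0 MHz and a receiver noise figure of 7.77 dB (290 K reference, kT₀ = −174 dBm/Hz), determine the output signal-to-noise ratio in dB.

Noise floor: N = −174 + 10 log₁₀(B) + NF
10 log₁₀(1.40×10⁷) = 71.46 dB
N = −174 + 71.46 + 7.77 = −94.77 dBm
SNR = P_sig − N = −72.6 − (−94.77) = 22.17 dB → 22.2 dB

22.2 dB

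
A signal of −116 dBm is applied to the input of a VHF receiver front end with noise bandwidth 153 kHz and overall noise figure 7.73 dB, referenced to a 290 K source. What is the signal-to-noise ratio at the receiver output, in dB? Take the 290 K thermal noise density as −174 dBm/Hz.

−1.6 dB

Noise floor: N = −174 + 10 log₁₀(B) + NF
10 log₁₀(1.53×10⁵) = 51.85 dB
N = −174 + 51.85 + 7.73 = −114.42 dBm
SNR = P_sig − N = −116 − (−114.42) = −1.58 dB → −1.6 dB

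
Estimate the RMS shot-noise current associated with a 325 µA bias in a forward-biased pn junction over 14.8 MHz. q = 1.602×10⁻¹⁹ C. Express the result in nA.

39.3 nA

I_n = √(2qI·B)
2qI·B = 2 × 1.602×10⁻¹⁹ × 3.25×10⁻⁴ × 1.48×10⁷ = 1.54×10⁻¹⁵ A²
I_n = √(1.54×10⁻¹⁵) = 3.93×10⁻⁸ A = 39.3 nA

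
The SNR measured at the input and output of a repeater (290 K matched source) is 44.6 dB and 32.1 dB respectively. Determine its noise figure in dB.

12.5 dB

NF (dB) = SNR_in(dB) − SNR_out(dB) when the source is at T₀
NF = 44.6 − 32.1 = 12.5 dB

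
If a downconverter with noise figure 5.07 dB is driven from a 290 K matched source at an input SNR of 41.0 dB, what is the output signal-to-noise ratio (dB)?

By definition F = SNR_in/SNR_out, so in dB: SNR_out = SNR_in − NF
SNR_out = 41.0 − 5.07 = 35.93 dB

35.93 dB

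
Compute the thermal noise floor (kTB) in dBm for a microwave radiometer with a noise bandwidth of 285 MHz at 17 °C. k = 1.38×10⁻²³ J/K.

−89.4 dBm

T = 17 °C + 273.15 = 290.15 K
P_n = kTB = 1.38×10⁻²³ × 290.15 × 2.85×10⁸ = 1.14×10⁻¹² W
In dBm: 10 log₁₀(1.14×10⁻¹² / 10⁻³) = −89.4 dBm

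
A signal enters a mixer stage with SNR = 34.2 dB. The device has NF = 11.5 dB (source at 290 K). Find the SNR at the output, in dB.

22.7 dB

By definition F = SNR_in/SNR_out, so in dB: SNR_out = SNR_in − NF
SNR_out = 34.2 − 11.5 = 22.7 dB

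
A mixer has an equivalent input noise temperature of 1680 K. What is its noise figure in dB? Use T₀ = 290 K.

F = 1 + T_e/T₀ = 1 + 1680/290 = 6.7931
NF = 10 log₁₀(6.7931) = 8.32 dB

8.32 dB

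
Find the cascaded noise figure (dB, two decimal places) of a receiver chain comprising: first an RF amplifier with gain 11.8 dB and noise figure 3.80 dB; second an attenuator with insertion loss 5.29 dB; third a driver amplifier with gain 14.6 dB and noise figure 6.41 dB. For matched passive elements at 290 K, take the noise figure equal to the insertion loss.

Convert to linear (a loss of L dB is a gain of −L dB): F_i = 10^(NF_i/10), G_i = 10^(G_i,dB/10)
  Stage 1: F_1 = 10^(3.80/10) = 2.399, G_1 = 10^(11.8/10) = 15.14
  Stage 2: F_2 = 10^(5.29/10) = 3.381, G_2 = 10^(−5.29/10) = 0.2958
  Stage 3: F_3 = 10^(6.41/10) = 4.375, G_3 = 10^(14.6/10) = 28.84
Friis cascade:
  F = 2.399 + (3.381 − 1)/15.14 + (4.375 − 1)/4.477 = 3.310
NF = 10 log₁₀(3.310) = 5.20 dB

5.20 dB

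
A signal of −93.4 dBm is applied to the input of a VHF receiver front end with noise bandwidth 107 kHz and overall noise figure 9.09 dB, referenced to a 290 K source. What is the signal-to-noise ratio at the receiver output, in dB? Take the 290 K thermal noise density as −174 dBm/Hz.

Noise floor: N = −174 + 10 log₁₀(B) + NF
10 log₁₀(1.07×10⁵) = 50.29 dB
N = −174 + 50.29 + 9.09 = −114.62 dBm
SNR = P_sig − N = −93.4 − (−114.62) = 21.22 dB → 21.2 dB

21.2 dB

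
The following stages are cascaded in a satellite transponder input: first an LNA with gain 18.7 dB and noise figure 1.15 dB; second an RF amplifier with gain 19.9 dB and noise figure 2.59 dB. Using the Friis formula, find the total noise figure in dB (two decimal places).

Convert to linear (a loss of L dB is a gain of −L dB): F_i = 10^(NF_i/10), G_i = 10^(G_i,dB/10)
  Stage 1: F_1 = 10^(1.15/10) = 1.303, G_1 = 10^(18.7/10) = 74.13
  Stage 2: F_2 = 10^(2.59/10) = 1.816, G_2 = 10^(19.9/10) = 97.72
Friis cascade:
  F = 1.303 + (1.816 − 1)/74.13 = 1.314
NF = 10 log₁₀(1.314) = 1.19 dB

1.19 dB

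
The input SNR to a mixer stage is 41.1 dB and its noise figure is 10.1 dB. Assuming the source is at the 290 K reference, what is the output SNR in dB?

By definition F = SNR_in/SNR_out, so in dB: SNR_out = SNR_in − NF
SNR_out = 41.1 − 10.1 = 31.0 dB

31.0 dB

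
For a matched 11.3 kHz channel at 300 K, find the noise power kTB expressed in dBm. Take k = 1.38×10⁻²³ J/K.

P_n = kTB = 1.38×10⁻²³ × 300 × 1.13×10⁴ = 4.68×10⁻¹⁷ W
In dBm: 10 log₁₀(4.68×10⁻¹⁷ / 10⁻³) = −133.3 dBm

−133.3 dBm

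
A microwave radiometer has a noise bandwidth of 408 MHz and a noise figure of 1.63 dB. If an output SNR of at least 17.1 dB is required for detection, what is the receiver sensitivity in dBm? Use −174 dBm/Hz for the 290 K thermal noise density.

−69.2 dBm

Sensitivity = −174 + 10 log₁₀(B) + NF + SNR_min
= −174 + 86.11 + 1.63 + 17.1
= −69.16 dBm → −69.2 dBm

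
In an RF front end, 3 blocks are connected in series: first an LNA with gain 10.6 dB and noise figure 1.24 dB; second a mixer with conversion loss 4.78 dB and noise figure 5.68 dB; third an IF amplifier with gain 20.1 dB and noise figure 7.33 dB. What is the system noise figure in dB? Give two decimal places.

4.34 dB

Convert to linear (a loss of L dB is a gain of −L dB): F_i = 10^(NF_i/10), G_i = 10^(G_i,dB/10)
  Stage 1: F_1 = 10^(1.24/10) = 1.330, G_1 = 10^(10.6/10) = 11.48
  Stage 2: F_2 = 10^(5.68/10) = 3.698, G_2 = 10^(−4.78/10) = 0.3327
  Stage 3: F_3 = 10^(7.33/10) = 5.408, G_3 = 10^(20.1/10) = 102.3
Friis cascade:
  F = 1.330 + (3.698 − 1)/11.48 + (5.408 − 1)/3.819 = 2.719
NF = 10 log₁₀(2.719) = 4.34 dB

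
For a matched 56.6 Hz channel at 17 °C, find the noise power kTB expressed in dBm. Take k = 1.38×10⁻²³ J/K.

T = 17 °C + 273.15 = 290.15 K
P_n = kTB = 1.38×10⁻²³ × 290.15 × 5.66×10¹ = 2.27×10⁻¹⁹ W
In dBm: 10 log₁₀(2.27×10⁻¹⁹ / 10⁻³) = −156.4 dBm

−156.4 dBm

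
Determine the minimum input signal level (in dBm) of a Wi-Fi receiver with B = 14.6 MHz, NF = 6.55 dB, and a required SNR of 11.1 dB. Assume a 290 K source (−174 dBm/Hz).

−84.7 dBm

Sensitivity = −174 + 10 log₁₀(B) + NF + SNR_min
= −174 + 71.64 + 6.55 + 11.1
= −84.71 dBm → −84.7 dBm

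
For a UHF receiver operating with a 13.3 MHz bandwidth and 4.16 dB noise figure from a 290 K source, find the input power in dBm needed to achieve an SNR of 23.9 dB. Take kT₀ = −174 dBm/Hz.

Sensitivity = −174 + 10 log₁₀(B) + NF + SNR_min
= −174 + 71.24 + 4.16 + 23.9
= −74.70 dBm → −74.7 dBm

−74.7 dBm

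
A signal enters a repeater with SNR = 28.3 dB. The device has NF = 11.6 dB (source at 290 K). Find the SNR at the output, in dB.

By definition F = SNR_in/SNR_out, so in dB: SNR_out = SNR_in − NF
SNR_out = 28.3 − 11.6 = 16.7 dB

16.7 dB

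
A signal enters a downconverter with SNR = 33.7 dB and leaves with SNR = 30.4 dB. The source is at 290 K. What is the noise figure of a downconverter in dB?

3.3 dB

NF (dB) = SNR_in(dB) − SNR_out(dB) when the source is at T₀
NF = 33.7 − 30.4 = 3.3 dB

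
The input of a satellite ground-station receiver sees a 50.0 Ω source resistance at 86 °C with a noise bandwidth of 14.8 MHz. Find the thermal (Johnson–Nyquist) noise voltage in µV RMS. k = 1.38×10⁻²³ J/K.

T = 86 °C + 273.15 = 359.15 K
V_n = √(4kTRB)
4kTRB = 4 × 1.38×10⁻²³ × 359.15 × 5.00×10¹ × 1.48×10⁷ = 1.47×10⁻¹¹ V²
V_n = √(1.47×10⁻¹¹) = 3.83×10⁻⁶ V = 3.83 µV

3.83 µV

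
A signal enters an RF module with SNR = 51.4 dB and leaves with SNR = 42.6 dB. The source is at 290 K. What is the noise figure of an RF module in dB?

8.8 dB

NF (dB) = SNR_in(dB) − SNR_out(dB) when the source is at T₀
NF = 51.4 − 42.6 = 8.8 dB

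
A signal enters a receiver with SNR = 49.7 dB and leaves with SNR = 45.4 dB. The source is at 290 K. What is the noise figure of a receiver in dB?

NF (dB) = SNR_in(dB) − SNR_out(dB) when the source is at T₀
NF = 49.7 − 45.4 = 4.3 dB

4.3 dB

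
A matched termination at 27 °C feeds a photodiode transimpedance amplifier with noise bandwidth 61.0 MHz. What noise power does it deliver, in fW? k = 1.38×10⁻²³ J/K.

T = 27 °C + 273.15 = 300.15 K
P_n = kTB = 1.38×10⁻²³ × 300.15 × 6.10×10⁷ = 2.53×10⁻¹³ W = 253 fW

253 fW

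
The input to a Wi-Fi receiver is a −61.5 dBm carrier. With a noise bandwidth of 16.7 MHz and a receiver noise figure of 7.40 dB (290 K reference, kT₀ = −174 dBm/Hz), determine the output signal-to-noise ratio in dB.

Noise floor: N = −174 + 10 log₁₀(B) + NF
10 log₁₀(1.67×10⁷) = 72.23 dB
N = −174 + 72.23 + 7.40 = −94.37 dBm
SNR = P_sig − N = −61.5 − (−94.37) = 32.87 dB → 32.9 dB

32.9 dB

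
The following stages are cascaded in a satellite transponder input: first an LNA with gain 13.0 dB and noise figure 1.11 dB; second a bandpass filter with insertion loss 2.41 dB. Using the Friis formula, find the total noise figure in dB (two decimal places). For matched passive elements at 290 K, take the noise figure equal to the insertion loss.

1.23 dB

Convert to linear (a loss of L dB is a gain of −L dB): F_i = 10^(NF_i/10), G_i = 10^(G_i,dB/10)
  Stage 1: F_1 = 10^(1.11/10) = 1.291, G_1 = 10^(13.0/10) = 19.95
  Stage 2: F_2 = 10^(2.41/10) = 1.742, G_2 = 10^(−2.41/10) = 0.5741
Friis cascade:
  F = 1.291 + (1.742 − 1)/19.95 = 1.328
NF = 10 log₁₀(1.328) = 1.23 dB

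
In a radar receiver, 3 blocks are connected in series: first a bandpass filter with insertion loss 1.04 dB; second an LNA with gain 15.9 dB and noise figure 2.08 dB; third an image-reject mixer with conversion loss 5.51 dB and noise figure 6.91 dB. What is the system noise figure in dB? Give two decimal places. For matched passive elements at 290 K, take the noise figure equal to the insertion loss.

3.38 dB

Convert to linear (a loss of L dB is a gain of −L dB): F_i = 10^(NF_i/10), G_i = 10^(G_i,dB/10)
  Stage 1: F_1 = 10^(1.04/10) = 1.271, G_1 = 10^(−1.04/10) = 0.7870
  Stage 2: F_2 = 10^(2.08/10) = 1.614, G_2 = 10^(15.9/10) = 38.90
  Stage 3: F_3 = 10^(6.91/10) = 4.909, G_3 = 10^(−5.51/10) = 0.2812
Friis cascade:
  F = 1.271 + (1.614 − 1)/0.7870 + (4.909 − 1)/30.62 = 2.179
NF = 10 log₁₀(2.179) = 3.38 dB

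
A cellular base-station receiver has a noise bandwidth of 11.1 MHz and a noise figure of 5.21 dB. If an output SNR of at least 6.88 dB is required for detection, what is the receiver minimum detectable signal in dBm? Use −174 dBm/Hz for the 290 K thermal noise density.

−91.5 dBm

Sensitivity = −174 + 10 log₁₀(B) + NF + SNR_min
= −174 + 70.45 + 5.21 + 6.88
= −91.46 dBm → −91.5 dBm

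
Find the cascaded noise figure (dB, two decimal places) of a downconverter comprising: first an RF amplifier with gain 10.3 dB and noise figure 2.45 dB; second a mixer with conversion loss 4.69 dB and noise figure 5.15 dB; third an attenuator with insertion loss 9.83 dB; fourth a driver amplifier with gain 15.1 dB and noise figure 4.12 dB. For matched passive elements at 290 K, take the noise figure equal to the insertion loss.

9.30 dB

Convert to linear (a loss of L dB is a gain of −L dB): F_i = 10^(NF_i/10), G_i = 10^(G_i,dB/10)
  Stage 1: F_1 = 10^(2.45/10) = 1.758, G_1 = 10^(10.3/10) = 10.72
  Stage 2: F_2 = 10^(5.15/10) = 3.273, G_2 = 10^(−4.69/10) = 0.3396
  Stage 3: F_3 = 10^(9.83/10) = 9.616, G_3 = 10^(−9.83/10) = 0.1040
  Stage 4: F_4 = 10^(4.12/10) = 2.582, G_4 = 10^(15.1/10) = 32.36
Friis cascade:
  F = 1.758 + (3.273 − 1)/10.72 + (9.616 − 1)/3.639 + (2.582 − 1)/0.3784 = 8.519
NF = 10 log₁₀(8.519) = 9.30 dB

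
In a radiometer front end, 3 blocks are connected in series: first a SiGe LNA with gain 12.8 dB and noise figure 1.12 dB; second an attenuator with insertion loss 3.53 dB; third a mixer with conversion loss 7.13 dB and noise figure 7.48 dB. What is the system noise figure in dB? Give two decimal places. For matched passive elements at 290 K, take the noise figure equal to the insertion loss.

2.80 dB

Convert to linear (a loss of L dB is a gain of −L dB): F_i = 10^(NF_i/10), G_i = 10^(G_i,dB/10)
  Stage 1: F_1 = 10^(1.12/10) = 1.294, G_1 = 10^(12.8/10) = 19.05
  Stage 2: F_2 = 10^(3.53/10) = 2.254, G_2 = 10^(−3.53/10) = 0.4436
  Stage 3: F_3 = 10^(7.48/10) = 5.598, G_3 = 10^(−7.13/10) = 0.1936
Friis cascade:
  F = 1.294 + (2.254 − 1)/19.05 + (5.598 − 1)/8.453 = 1.904
NF = 10 log₁₀(1.904) = 2.80 dB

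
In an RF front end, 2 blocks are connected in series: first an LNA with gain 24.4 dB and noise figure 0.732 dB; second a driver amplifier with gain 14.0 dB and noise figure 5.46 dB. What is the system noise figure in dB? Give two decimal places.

Convert to linear (a loss of L dB is a gain of −L dB): F_i = 10^(NF_i/10), G_i = 10^(G_i,dB/10)
  Stage 1: F_1 = 10^(0.732/10) = 1.184, G_1 = 10^(24.4/10) = 275.4
  Stage 2: F_2 = 10^(5.46/10) = 3.516, G_2 = 10^(14.0/10) = 25.12
Friis cascade:
  F = 1.184 + (3.516 − 1)/275.4 = 1.193
NF = 10 log₁₀(1.193) = 0.77 dB

0.77 dB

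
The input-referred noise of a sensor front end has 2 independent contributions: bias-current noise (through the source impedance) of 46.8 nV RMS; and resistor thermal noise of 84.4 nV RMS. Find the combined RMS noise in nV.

Uncorrelated sources add in power (mean-square): V_tot = √(ΣV_i²)
V_tot = √[(4.68×10⁻⁸)² + (8.44×10⁻⁸)²] = 9.65×10⁻⁸ V = 96.5 nV

96.5 nV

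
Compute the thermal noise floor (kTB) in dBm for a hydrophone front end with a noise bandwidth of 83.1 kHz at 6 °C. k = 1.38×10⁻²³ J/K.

−124.9 dBm

T = 6 °C + 273.15 = 279.15 K
P_n = kTB = 1.38×10⁻²³ × 279.15 × 8.31×10⁴ = 3.20×10⁻¹⁶ W
In dBm: 10 log₁₀(3.20×10⁻¹⁶ / 10⁻³) = −124.9 dBm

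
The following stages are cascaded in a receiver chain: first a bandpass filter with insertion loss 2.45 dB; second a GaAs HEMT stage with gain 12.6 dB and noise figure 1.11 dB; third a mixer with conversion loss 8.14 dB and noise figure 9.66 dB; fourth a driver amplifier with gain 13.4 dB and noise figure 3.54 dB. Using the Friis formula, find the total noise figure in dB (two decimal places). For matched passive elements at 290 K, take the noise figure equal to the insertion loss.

Convert to linear (a loss of L dB is a gain of −L dB): F_i = 10^(NF_i/10), G_i = 10^(G_i,dB/10)
  Stage 1: F_1 = 10^(2.45/10) = 1.758, G_1 = 10^(−2.45/10) = 0.5689
  Stage 2: F_2 = 10^(1.11/10) = 1.291, G_2 = 10^(12.6/10) = 18.20
  Stage 3: F_3 = 10^(9.66/10) = 9.247, G_3 = 10^(−8.14/10) = 0.1535
  Stage 4: F_4 = 10^(3.54/10) = 2.259, G_4 = 10^(13.4/10) = 21.88
Friis cascade:
  F = 1.758 + (1.291 − 1)/0.5689 + (9.247 − 1)/10.35 + (2.259 − 1)/1.589 = 3.859
NF = 10 log₁₀(3.859) = 5.87 dB

5.87 dB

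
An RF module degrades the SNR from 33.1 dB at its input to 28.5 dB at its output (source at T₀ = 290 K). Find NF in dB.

4.6 dB

NF (dB) = SNR_in(dB) − SNR_out(dB) when the source is at T₀
NF = 33.1 − 28.5 = 4.6 dB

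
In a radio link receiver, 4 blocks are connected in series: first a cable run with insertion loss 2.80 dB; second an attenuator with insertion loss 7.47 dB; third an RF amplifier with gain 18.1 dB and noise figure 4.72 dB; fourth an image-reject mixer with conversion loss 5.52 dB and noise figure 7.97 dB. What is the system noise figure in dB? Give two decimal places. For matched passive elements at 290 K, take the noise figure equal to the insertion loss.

Convert to linear (a loss of L dB is a gain of −L dB): F_i = 10^(NF_i/10), G_i = 10^(G_i,dB/10)
  Stage 1: F_1 = 10^(2.80/10) = 1.905, G_1 = 10^(−2.80/10) = 0.5248
  Stage 2: F_2 = 10^(7.47/10) = 5.585, G_2 = 10^(−7.47/10) = 0.1791
  Stage 3: F_3 = 10^(4.72/10) = 2.965, G_3 = 10^(18.1/10) = 64.57
  Stage 4: F_4 = 10^(7.97/10) = 6.266, G_4 = 10^(−5.52/10) = 0.2805
Friis cascade:
  F = 1.905 + (5.585 − 1)/0.5248 + (2.965 − 1)/0.09397 + (6.266 − 1)/6.067 = 32.42
NF = 10 log₁₀(32.42) = 15.11 dB

15.11 dB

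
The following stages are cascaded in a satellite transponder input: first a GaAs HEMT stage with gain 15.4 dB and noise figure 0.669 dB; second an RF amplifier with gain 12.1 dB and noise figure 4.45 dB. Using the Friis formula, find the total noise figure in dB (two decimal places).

0.86 dB

Convert to linear (a loss of L dB is a gain of −L dB): F_i = 10^(NF_i/10), G_i = 10^(G_i,dB/10)
  Stage 1: F_1 = 10^(0.669/10) = 1.167, G_1 = 10^(15.4/10) = 34.67
  Stage 2: F_2 = 10^(4.45/10) = 2.786, G_2 = 10^(12.1/10) = 16.22
Friis cascade:
  F = 1.167 + (2.786 − 1)/34.67 = 1.218
NF = 10 log₁₀(1.218) = 0.86 dB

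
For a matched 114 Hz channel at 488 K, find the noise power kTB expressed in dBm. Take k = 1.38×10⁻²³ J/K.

−151.1 dBm

P_n = kTB = 1.38×10⁻²³ × 488 × 1.14×10² = 7.68×10⁻¹⁹ W
In dBm: 10 log₁₀(7.68×10⁻¹⁹ / 10⁻³) = −151.1 dBm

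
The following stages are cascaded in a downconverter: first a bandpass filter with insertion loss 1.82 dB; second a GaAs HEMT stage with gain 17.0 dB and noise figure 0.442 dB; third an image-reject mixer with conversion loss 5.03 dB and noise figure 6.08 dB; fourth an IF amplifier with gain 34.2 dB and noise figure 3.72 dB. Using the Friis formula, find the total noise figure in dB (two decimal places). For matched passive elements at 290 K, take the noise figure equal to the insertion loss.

Convert to linear (a loss of L dB is a gain of −L dB): F_i = 10^(NF_i/10), G_i = 10^(G_i,dB/10)
  Stage 1: F_1 = 10^(1.82/10) = 1.521, G_1 = 10^(−1.82/10) = 0.6577
  Stage 2: F_2 = 10^(0.442/10) = 1.107, G_2 = 10^(17.0/10) = 50.12
  Stage 3: F_3 = 10^(6.08/10) = 4.055, G_3 = 10^(−5.03/10) = 0.3141
  Stage 4: F_4 = 10^(3.72/10) = 2.355, G_4 = 10^(34.2/10) = 2630
Friis cascade:
  F = 1.521 + (1.107 − 1)/0.6577 + (4.055 − 1)/32.96 + (2.355 − 1)/10.35 = 1.907
NF = 10 log₁₀(1.907) = 2.80 dB

2.80 dB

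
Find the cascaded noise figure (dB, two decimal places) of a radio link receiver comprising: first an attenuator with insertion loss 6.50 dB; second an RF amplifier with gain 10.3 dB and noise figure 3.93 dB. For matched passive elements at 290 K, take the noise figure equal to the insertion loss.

Convert to linear (a loss of L dB is a gain of −L dB): F_i = 10^(NF_i/10), G_i = 10^(G_i,dB/10)
  Stage 1: F_1 = 10^(6.50/10) = 4.467, G_1 = 10^(−6.50/10) = 0.2239
  Stage 2: F_2 = 10^(3.93/10) = 2.472, G_2 = 10^(10.3/10) = 10.72
Friis cascade:
  F = 4.467 + (2.472 − 1)/0.2239 = 11.04
NF = 10 log₁₀(11.04) = 10.43 dB

10.43 dB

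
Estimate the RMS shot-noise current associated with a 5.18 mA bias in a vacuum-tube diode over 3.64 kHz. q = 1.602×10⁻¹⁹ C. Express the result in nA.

2.46 nA

I_n = √(2qI·B)
2qI·B = 2 × 1.602×10⁻¹⁹ × 5.18×10⁻³ × 3.64×10³ = 6.04×10⁻¹⁸ A²
I_n = √(6.04×10⁻¹⁸) = 2.46×10⁻⁹ A = 2.46 nA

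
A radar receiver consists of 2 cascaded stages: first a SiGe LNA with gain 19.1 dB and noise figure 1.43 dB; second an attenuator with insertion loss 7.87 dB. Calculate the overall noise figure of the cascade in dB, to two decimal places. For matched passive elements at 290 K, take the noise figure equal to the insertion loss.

1.62 dB

Convert to linear (a loss of L dB is a gain of −L dB): F_i = 10^(NF_i/10), G_i = 10^(G_i,dB/10)
  Stage 1: F_1 = 10^(1.43/10) = 1.390, G_1 = 10^(19.1/10) = 81.28
  Stage 2: F_2 = 10^(7.87/10) = 6.124, G_2 = 10^(−7.87/10) = 0.1633
Friis cascade:
  F = 1.390 + (6.124 − 1)/81.28 = 1.453
NF = 10 log₁₀(1.453) = 1.62 dB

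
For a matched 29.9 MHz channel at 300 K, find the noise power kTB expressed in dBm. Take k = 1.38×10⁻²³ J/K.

−99.1 dBm

P_n = kTB = 1.38×10⁻²³ × 300 × 2.99×10⁷ = 1.24×10⁻¹³ W
In dBm: 10 log₁₀(1.24×10⁻¹³ / 10⁻³) = −99.1 dBm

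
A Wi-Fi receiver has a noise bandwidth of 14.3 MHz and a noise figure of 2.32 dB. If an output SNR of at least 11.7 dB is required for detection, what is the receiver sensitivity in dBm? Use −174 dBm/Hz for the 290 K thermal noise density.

−88.4 dBm

Sensitivity = −174 + 10 log₁₀(B) + NF + SNR_min
= −174 + 71.55 + 2.32 + 11.7
= −88.43 dBm → −88.4 dBm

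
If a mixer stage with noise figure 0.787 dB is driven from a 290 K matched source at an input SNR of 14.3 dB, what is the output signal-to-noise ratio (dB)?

By definition F = SNR_in/SNR_out, so in dB: SNR_out = SNR_in − NF
SNR_out = 14.3 − 0.787 = 13.513 dB

13.513 dB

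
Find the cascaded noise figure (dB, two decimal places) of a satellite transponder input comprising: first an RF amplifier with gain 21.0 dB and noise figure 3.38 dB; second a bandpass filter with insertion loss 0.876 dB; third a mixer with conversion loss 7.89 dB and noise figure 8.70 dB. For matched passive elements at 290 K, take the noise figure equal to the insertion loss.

Convert to linear (a loss of L dB is a gain of −L dB): F_i = 10^(NF_i/10), G_i = 10^(G_i,dB/10)
  Stage 1: F_1 = 10^(3.38/10) = 2.178, G_1 = 10^(21.0/10) = 125.9
  Stage 2: F_2 = 10^(0.876/10) = 1.223, G_2 = 10^(−0.876/10) = 0.8173
  Stage 3: F_3 = 10^(8.70/10) = 7.413, G_3 = 10^(−7.89/10) = 0.1626
Friis cascade:
  F = 2.178 + (1.223 − 1)/125.9 + (7.413 − 1)/102.9 = 2.242
NF = 10 log₁₀(2.242) = 3.51 dB

3.51 dB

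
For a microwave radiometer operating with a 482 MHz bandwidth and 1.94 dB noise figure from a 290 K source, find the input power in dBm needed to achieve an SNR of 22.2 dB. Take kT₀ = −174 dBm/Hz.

−63.0 dBm

Sensitivity = −174 + 10 log₁₀(B) + NF + SNR_min
= −174 + 86.83 + 1.94 + 22.2
= −63.03 dBm → −63.0 dBm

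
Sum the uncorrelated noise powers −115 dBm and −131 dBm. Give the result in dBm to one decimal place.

Convert to linear, add, convert back:
P₁ = 3.16×10⁻¹⁵ W, P₂ = 7.94×10⁻¹⁷ W
P_tot = 3.24×10⁻¹⁵ W → 10 log₁₀(P_tot / 10⁻³) = −114.9 dBm

−114.9 dBm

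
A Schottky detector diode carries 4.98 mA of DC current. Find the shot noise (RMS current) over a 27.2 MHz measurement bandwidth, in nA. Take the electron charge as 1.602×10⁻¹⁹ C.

208 nA

I_n = √(2qI·B)
2qI·B = 2 × 1.602×10⁻¹⁹ × 4.98×10⁻³ × 2.72×10⁷ = 4.34×10⁻¹⁴ A²
I_n = √(4.34×10⁻¹⁴) = 2.08×10⁻⁷ A = 208 nA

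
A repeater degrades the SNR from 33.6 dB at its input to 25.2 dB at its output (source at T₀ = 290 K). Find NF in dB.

8.4 dB

NF (dB) = SNR_in(dB) − SNR_out(dB) when the source is at T₀
NF = 33.6 − 25.2 = 8.4 dB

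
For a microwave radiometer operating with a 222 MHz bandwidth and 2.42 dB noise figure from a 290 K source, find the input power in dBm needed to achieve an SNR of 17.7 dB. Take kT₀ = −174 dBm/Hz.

Sensitivity = −174 + 10 log₁₀(B) + NF + SNR_min
= −174 + 83.46 + 2.42 + 17.7
= −70.42 dBm → −70.4 dBm

−70.4 dBm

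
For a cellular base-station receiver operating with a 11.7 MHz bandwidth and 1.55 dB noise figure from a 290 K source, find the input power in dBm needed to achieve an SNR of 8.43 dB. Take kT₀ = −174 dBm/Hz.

Sensitivity = −174 + 10 log₁₀(B) + NF + SNR_min
= −174 + 70.68 + 1.55 + 8.43
= −93.34 dBm → −93.3 dBm

−93.3 dBm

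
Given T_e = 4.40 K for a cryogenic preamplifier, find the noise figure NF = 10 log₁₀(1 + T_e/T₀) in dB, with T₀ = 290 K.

F = 1 + T_e/T₀ = 1 + 4.40/290 = 1.01517
NF = 10 log₁₀(1.01517) = 0.065 dB

0.065 dB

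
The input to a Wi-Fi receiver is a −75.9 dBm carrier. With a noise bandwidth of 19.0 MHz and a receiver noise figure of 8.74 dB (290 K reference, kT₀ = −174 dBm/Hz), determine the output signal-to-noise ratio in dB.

Noise floor: N = −174 + 10 log₁₀(B) + NF
10 log₁₀(1.90×10⁷) = 72.79 dB
N = −174 + 72.79 + 8.74 = −92.47 dBm
SNR = P_sig − N = −75.9 − (−92.47) = 16.57 dB → 16.6 dB

16.6 dB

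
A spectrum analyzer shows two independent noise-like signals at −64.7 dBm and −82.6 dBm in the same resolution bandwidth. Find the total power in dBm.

−64.6 dBm

Convert to linear, add, convert back:
P₁ = 3.39×10⁻¹⁰ W, P₂ = 5.50×10⁻¹² W
P_tot = 3.44×10⁻¹⁰ W → 10 log₁₀(P_tot / 10⁻³) = −64.6 dBm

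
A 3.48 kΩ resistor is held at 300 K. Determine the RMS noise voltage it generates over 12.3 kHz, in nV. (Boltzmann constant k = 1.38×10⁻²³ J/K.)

842 nV

V_n = √(4kTRB)
4kTRB = 4 × 1.38×10⁻²³ × 300 × 3.48×10³ × 1.23×10⁴ = 7.09×10⁻¹³ V²
V_n = √(7.09×10⁻¹³) = 8.42×10⁻⁷ V = 842 nV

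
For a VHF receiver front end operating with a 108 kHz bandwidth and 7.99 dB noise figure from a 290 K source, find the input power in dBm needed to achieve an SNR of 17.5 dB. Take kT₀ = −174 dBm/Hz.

−98.2 dBm

Sensitivity = −174 + 10 log₁₀(B) + NF + SNR_min
= −174 + 50.33 + 7.99 + 17.5
= −98.18 dBm → −98.2 dBm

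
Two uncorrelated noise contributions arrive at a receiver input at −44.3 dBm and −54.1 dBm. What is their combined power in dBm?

−43.9 dBm

Convert to linear, add, convert back:
P₁ = 3.72×10⁻⁸ W, P₂ = 3.89×10⁻⁹ W
P_tot = 4.10×10⁻⁸ W → 10 log₁₀(P_tot / 10⁻³) = −43.9 dBm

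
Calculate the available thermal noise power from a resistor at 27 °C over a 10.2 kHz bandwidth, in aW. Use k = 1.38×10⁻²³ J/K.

42.2 aW

T = 27 °C + 273.15 = 300.15 K
P_n = kTB = 1.38×10⁻²³ × 300.15 × 1.02×10⁴ = 4.22×10⁻¹⁷ W = 42.2 aW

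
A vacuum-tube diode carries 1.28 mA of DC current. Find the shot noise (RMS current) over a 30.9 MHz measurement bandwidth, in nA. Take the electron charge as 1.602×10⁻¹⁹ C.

113 nA

I_n = √(2qI·B)
2qI·B = 2 × 1.602×10⁻¹⁹ × 1.28×10⁻³ × 3.09×10⁷ = 1.27×10⁻¹⁴ A²
I_n = √(1.27×10⁻¹⁴) = 1.13×10⁻⁷ A = 113 nA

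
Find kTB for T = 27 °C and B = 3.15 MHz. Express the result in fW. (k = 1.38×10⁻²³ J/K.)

13.0 fW

T = 27 °C + 273.15 = 300.15 K
P_n = kTB = 1.38×10⁻²³ × 300.15 × 3.15×10⁶ = 1.30×10⁻¹⁴ W = 13.0 fW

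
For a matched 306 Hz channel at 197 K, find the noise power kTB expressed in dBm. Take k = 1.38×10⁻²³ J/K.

P_n = kTB = 1.38×10⁻²³ × 197 × 3.06×10² = 8.32×10⁻¹⁹ W
In dBm: 10 log₁₀(8.32×10⁻¹⁹ / 10⁻³) = −150.8 dBm

−150.8 dBm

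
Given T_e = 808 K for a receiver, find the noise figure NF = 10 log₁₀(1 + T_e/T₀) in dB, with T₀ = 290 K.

5.78 dB

F = 1 + T_e/T₀ = 1 + 808/290 = 3.78621
NF = 10 log₁₀(3.78621) = 5.78 dB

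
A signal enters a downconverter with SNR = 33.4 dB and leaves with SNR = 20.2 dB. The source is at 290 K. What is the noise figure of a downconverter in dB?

13.2 dB

NF (dB) = SNR_in(dB) − SNR_out(dB) when the source is at T₀
NF = 33.4 − 20.2 = 13.2 dB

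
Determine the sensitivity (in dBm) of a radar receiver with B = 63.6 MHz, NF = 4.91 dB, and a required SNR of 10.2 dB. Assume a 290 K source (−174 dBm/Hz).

Sensitivity = −174 + 10 log₁₀(B) + NF + SNR_min
= −174 + 78.03 + 4.91 + 10.2
= −80.86 dBm → −80.9 dBm

−80.9 dBm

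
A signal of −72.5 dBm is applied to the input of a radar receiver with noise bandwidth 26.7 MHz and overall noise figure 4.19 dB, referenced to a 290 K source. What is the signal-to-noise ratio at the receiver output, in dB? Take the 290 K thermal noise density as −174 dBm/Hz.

23.0 dB

Noise floor: N = −174 + 10 log₁₀(B) + NF
10 log₁₀(2.67×10⁷) = 74.27 dB
N = −174 + 74.27 + 4.19 = −95.54 dBm
SNR = P_sig − N = −72.5 − (−95.54) = 23.04 dB → 23.0 dB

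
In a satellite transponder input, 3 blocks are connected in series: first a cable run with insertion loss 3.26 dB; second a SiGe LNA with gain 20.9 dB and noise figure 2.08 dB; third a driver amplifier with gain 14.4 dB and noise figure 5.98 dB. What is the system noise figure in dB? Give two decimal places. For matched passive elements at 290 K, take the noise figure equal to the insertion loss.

5.40 dB

Convert to linear (a loss of L dB is a gain of −L dB): F_i = 10^(NF_i/10), G_i = 10^(G_i,dB/10)
  Stage 1: F_1 = 10^(3.26/10) = 2.118, G_1 = 10^(−3.26/10) = 0.4721
  Stage 2: F_2 = 10^(2.08/10) = 1.614, G_2 = 10^(20.9/10) = 123.0
  Stage 3: F_3 = 10^(5.98/10) = 3.963, G_3 = 10^(14.4/10) = 27.54
Friis cascade:
  F = 2.118 + (1.614 − 1)/0.4721 + (3.963 − 1)/58.08 = 3.471
NF = 10 log₁₀(3.471) = 5.40 dB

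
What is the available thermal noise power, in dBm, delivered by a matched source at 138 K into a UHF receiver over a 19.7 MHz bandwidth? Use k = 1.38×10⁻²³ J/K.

−104.3 dBm

P_n = kTB = 1.38×10⁻²³ × 138 × 1.97×10⁷ = 3.75×10⁻¹⁴ W
In dBm: 10 log₁₀(3.75×10⁻¹⁴ / 10⁻³) = −104.3 dBm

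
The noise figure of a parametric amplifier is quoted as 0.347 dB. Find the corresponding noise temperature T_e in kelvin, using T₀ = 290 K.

24.1 K

F = 10^(0.347/10) = 1.08318
T_e = (F − 1)·T₀ = (1.08318 − 1) × 290 = 24.1 K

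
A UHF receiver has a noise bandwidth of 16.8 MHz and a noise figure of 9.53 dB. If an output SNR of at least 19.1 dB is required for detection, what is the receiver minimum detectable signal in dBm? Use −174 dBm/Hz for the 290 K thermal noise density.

−73.1 dBm

Sensitivity = −174 + 10 log₁₀(B) + NF + SNR_min
= −174 + 72.25 + 9.53 + 19.1
= −73.12 dBm → −73.1 dBm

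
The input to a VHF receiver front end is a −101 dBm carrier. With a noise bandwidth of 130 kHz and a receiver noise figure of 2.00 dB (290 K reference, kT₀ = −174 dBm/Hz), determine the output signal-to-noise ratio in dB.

19.9 dB

Noise floor: N = −174 + 10 log₁₀(B) + NF
10 log₁₀(1.30×10⁵) = 51.14 dB
N = −174 + 51.14 + 2.00 = −120.86 dBm
SNR = P_sig − N = −101 − (−120.86) = 19.86 dB → 19.9 dB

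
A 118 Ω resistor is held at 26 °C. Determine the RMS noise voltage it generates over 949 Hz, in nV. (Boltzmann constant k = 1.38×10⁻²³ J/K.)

T = 26 °C + 273.15 = 299.15 K
V_n = √(4kTRB)
4kTRB = 4 × 1.38×10⁻²³ × 299.15 × 1.18×10² × 9.49×10² = 1.85×10⁻¹⁵ V²
V_n = √(1.85×10⁻¹⁵) = 4.30×10⁻⁸ V = 43.0 nV

43.0 nV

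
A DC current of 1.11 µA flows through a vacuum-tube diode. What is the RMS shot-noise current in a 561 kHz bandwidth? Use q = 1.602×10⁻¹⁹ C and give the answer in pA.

I_n = √(2qI·B)
2qI·B = 2 × 1.602×10⁻¹⁹ × 1.11×10⁻⁶ × 5.61×10⁵ = 2.00×10⁻¹⁹ A²
I_n = √(2.00×10⁻¹⁹) = 4.47×10⁻¹⁰ A = 447 pA

447 pA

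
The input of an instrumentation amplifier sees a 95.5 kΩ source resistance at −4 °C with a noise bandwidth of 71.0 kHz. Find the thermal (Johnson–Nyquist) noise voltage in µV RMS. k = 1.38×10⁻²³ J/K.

T = −4 °C + 273.15 = 269.15 K
V_n = √(4kTRB)
4kTRB = 4 × 1.38×10⁻²³ × 269.15 × 9.55×10⁴ × 7.10×10⁴ = 1.01×10⁻¹⁰ V²
V_n = √(1.01×10⁻¹⁰) = 1.00×10⁻⁵ V = 10.0 µV

10.0 µV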